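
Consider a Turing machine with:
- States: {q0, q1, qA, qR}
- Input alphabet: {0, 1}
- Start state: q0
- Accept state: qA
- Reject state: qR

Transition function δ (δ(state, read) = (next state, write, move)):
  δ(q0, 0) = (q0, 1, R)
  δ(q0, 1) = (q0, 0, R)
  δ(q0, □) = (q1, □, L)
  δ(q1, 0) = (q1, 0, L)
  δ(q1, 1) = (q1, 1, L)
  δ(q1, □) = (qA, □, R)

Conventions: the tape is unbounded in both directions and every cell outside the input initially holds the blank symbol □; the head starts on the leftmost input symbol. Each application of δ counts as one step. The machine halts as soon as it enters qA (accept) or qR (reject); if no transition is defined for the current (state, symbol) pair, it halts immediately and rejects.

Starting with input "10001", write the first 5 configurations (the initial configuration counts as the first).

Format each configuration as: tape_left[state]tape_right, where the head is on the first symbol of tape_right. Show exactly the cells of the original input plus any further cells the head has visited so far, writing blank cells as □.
Step 0: [q0]10001 (head at position 0)
Step 1: δ(q0, 1) = (q0, 0, R)  ⊢  0[q0]0001 (head at position 1)
Step 2: δ(q0, 0) = (q0, 1, R)  ⊢  01[q0]001 (head at position 2)
Step 3: δ(q0, 0) = (q0, 1, R)  ⊢  011[q0]01 (head at position 3)
Step 4: δ(q0, 0) = (q0, 1, R)  ⊢  0111[q0]1 (head at position 4)

Final answer: [q0]10001 ⊢ 0[q0]0001 ⊢ 01[q0]001 ⊢ 011[q0]01 ⊢ 0111[q0]1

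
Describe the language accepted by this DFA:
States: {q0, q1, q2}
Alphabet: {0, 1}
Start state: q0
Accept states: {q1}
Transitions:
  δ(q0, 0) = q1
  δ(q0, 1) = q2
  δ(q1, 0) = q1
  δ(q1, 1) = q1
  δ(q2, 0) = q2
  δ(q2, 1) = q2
Analyzing the DFA structure:
Start state: q0
Accept states: {q1}
Interpreting what each state remembers (checking against the transitions):
  q0: nothing has been read yet
  q1: the first symbol was 0
  q2: the first symbol was 1 (trap state)
  δ(q0, 0): in q0 (nothing has been read yet), after reading 0 we have: the first symbol was 0 → q1
  δ(q0, 1): in q0 (nothing has been read yet), after reading 1 we have: the first symbol was 1 (trap state) → q2
  δ(q1, 0): in q1 (the first symbol was 0), after reading 0 we have: the first symbol was 0 → q1
  δ(q1, 1): in q1 (the first symbol was 0), after reading 1 we have: the first symbol was 0 → q1
  δ(q2, 0): in q2 (the first symbol was 1 (trap state)), after reading 0 we have: the first symbol was 1 (trap state) → q2
  δ(q2, 1): in q2 (the first symbol was 1 (trap state)), after reading 1 we have: the first symbol was 1 (trap state) → q2
A string is accepted iff it ends in {q1}, i.e. the first symbol was 0.
Language: All binary strings starting with 0

Final answer: All binary strings starting with 0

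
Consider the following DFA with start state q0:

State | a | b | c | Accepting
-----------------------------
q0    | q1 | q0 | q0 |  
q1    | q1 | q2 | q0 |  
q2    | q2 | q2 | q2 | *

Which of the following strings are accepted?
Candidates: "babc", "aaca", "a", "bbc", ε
"babc": q0 → q0 → q1 → q2 → q2; q2 is accepting → accepted
"aaca": q0 → q1 → q1 → q0 → q1; q1 is not accepting → rejected
"a": q0 → q1; q1 is not accepting → rejected
"bbc": q0 → q0 → q0 → q0; q0 is not accepting → rejected
ε: q0; q0 is not accepting → rejected

Final answer: "babc"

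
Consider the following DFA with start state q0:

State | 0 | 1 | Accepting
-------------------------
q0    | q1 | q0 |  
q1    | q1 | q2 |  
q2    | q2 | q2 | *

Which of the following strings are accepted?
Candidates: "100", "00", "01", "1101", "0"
"100": q0 → q0 → q1 → q1; q1 is not accepting → rejected
"00": q0 → q1 → q1; q1 is not accepting → rejected
"01": q0 → q1 → q2; q2 is accepting → accepted
"1101": q0 → q0 → q0 → q1 → q2; q2 is accepting → accepted
"0": q0 → q1; q1 is not accepting → rejected

Final answer: "01", "1101"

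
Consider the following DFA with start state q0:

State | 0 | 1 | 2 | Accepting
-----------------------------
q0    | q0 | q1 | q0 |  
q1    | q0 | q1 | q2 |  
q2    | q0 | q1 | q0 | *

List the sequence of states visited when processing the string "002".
q0 → q0 → q0 → q0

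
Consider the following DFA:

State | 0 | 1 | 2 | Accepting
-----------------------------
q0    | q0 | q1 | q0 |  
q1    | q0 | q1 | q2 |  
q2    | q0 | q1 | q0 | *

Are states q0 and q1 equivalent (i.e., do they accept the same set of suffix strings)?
Try the suffix "2".
From q0: q0 → q0 — not accepting.
From q1: q1 → q2 — accepting.
The two states disagree on this suffix, so they are not equivalent.

Final answer: No. Distinguishing string: "2" - accepted from q1 but not from q0.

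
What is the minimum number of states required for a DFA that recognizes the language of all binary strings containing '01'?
Language: binary strings containing '01'
Lower bound (Myhill–Nerode): the prefixes ε, 0, 01 are pairwise distinguishable:
  ε vs 01: suffix ε distinguishes them (ε is rejected, 01 is accepted)
  0 vs 01: suffix ε distinguishes them (0 is rejected, 01 is accepted)
  ε vs 0: suffix 1 distinguishes them (ε·1 = 1 is rejected, 0·1 = 01 is accepted)
So any DFA needs at least 3 states.
Upper bound: a DFA with 3 states exists (one state per class above: 'no progress', 'last symbol 0', and 'seen 01' (accepting sink)).
Minimum states: 3

Final answer: 3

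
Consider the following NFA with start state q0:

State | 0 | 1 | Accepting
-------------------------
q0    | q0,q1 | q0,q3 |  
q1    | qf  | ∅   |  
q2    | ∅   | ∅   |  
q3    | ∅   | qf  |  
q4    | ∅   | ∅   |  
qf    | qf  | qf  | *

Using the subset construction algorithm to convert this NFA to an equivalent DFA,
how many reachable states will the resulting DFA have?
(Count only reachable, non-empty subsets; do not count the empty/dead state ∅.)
Start subset: {q0}
{q0}: on 0 → {q0, q1}, on 1 → {q0, q3}
{q0, q1}: on 0 → {q0, q1, qf}, on 1 → {q0, q3}
{q0, q3}: on 0 → {q0, q1}, on 1 → {q0, q3, qf}
{q0, q1, qf}: on 0 → {q0, q1, qf}, on 1 → {q0, q3, qf}
{q0, q3, qf}: on 0 → {q0, q1, qf}, on 1 → {q0, q3, qf}
Reachable non-empty subsets: {q0}, {q0, q1}, {q0, q3}, {q0, q1, qf}, {q0, q3, qf} — 5 in total.

Final answer: 5 states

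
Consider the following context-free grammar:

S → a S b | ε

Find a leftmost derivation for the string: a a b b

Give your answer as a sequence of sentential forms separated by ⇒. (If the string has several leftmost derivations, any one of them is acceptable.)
Start with S.
Step 1: the leftmost non-terminal is S; apply S → a S b:  a S b
Step 2: the leftmost non-terminal is S; apply S → a S b:  a a S b b
Step 3: the leftmost non-terminal is S; apply S → ε:  a a b b

Final answer: S ⇒ a S b ⇒ a a S b b ⇒ a a b b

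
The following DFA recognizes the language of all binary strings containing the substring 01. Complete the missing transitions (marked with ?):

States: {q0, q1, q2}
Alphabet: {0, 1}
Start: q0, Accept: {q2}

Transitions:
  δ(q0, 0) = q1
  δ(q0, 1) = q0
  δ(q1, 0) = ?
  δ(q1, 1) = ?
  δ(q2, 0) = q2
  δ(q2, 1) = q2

What each state remembers (consistent with the given transitions and accept states):
  q0: 01 not seen yet and the last symbol was not 0
  q1: 01 not seen yet and the last symbol was 0
  q2: the substring 01 has already been seen
Filling in the missing entries:
  δ(q1, 0): in q1 (01 not seen yet and the last symbol was 0), after reading 0 we have: 01 not seen yet and the last symbol was 0 → q1
  δ(q1, 1): in q1 (01 not seen yet and the last symbol was 0), after reading 1 we have: the substring 01 has already been seen → q2

Final answer: δ(q1, 0) = q1; δ(q1, 1) = q2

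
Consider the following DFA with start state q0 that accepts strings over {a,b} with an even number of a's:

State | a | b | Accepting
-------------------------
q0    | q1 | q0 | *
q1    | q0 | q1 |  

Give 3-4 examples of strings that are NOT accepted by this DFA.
Any strings that end in a non-accepting state work; for example:
"aaab": q0 → q1 → q0 → q1 → q1; q1 is not accepting → rejected
"abaa": q0 → q1 → q1 → q0 → q1; q1 is not accepting → rejected
"abbb": q0 → q1 → q1 → q1 → q1; q1 is not accepting → rejected
"bbab": q0 → q0 → q0 → q1 → q1; q1 is not accepting → rejected

Final answer: "aaab", "abaa", "abbb", "bbab"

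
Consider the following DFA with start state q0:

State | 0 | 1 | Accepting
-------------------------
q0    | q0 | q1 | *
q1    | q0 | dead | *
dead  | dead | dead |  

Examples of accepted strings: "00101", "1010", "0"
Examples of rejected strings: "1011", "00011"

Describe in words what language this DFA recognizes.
binary strings with no two consecutive 1s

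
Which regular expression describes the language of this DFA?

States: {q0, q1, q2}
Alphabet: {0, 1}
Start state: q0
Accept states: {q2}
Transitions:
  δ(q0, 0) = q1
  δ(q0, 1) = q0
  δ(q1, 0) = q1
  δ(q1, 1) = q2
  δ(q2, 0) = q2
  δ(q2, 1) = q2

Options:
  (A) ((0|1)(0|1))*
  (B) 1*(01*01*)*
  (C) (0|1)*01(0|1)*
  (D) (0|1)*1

Testing sample strings against the DFA:
  '0011' -> accepted
  '01101' -> accepted
  '01' -> accepted
  '11' -> rejected
Checking each option for a counterexample:
  (A) ((0|1)(0|1))*: ε is rejected by the DFA but matches the regex → eliminated
  (B) 1*(01*01*)*: ε is rejected by the DFA but matches the regex → eliminated
  (C) (0|1)*01(0|1)*: agrees with the DFA on all strings of length ≤ 4
  (D) (0|1)*1: '1' is rejected by the DFA but matches the regex → eliminated
Only (C) (0|1)*01(0|1)* is consistent with the DFA.

Final answer: (C) (0|1)*01(0|1)*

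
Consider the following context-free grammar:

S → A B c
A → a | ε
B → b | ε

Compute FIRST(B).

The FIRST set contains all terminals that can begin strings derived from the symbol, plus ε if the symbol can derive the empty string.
B → b contributes b; B → ε makes B nullable, contributing ε. FIRST(B) = {b, ε}.

Final answer: {b, ε}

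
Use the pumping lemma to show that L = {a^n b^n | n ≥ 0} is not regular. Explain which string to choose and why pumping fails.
Language: L = {a^n b^n | n ≥ 0} (equal numbers of a's followed by b's)
Step 1: Assume for contradiction that L is regular, with pumping length p.
Step 2: Choose s = a^p b^p. Then s ∈ L (it has p a's followed by p b's) and |s| ≥ p.
Step 3: Consider any decomposition s = xyz with |xy| ≤ p and |y| > 0. Since |xy| ≤ p and the first p symbols of s are all a's, y = a^k for some k with 1 ≤ k ≤ p.
Step 4: Pumping up (i = 2): xy²z = a^(p+k) b^p, which has more a's than b's, so xy²z ∉ L.
This contradicts the pumping lemma, so L is not regular.

Final answer: Choose s = a^p b^p. Since |xy| ≤ p, y = a^k with k ≥ 1. Then xy²z = a^(p+k) b^p ∉ L.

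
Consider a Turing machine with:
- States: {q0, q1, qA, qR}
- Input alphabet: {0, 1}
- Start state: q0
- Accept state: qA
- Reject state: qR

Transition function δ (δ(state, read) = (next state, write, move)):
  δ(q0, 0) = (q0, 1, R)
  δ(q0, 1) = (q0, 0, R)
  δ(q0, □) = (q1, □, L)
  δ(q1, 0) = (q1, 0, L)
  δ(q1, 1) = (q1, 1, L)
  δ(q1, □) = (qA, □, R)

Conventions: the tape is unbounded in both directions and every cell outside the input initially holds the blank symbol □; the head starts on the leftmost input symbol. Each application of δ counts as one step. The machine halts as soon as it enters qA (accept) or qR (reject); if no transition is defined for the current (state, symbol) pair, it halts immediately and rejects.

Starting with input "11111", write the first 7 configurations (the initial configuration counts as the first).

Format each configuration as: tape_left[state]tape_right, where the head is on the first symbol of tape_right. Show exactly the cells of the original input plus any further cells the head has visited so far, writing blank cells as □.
Step 0: [q0]11111 (head at position 0)
Step 1: δ(q0, 1) = (q0, 0, R)  ⊢  0[q0]1111 (head at position 1)
Step 2: δ(q0, 1) = (q0, 0, R)  ⊢  00[q0]111 (head at position 2)
Step 3: δ(q0, 1) = (q0, 0, R)  ⊢  000[q0]11 (head at position 3)
Step 4: δ(q0, 1) = (q0, 0, R)  ⊢  0000[q0]1 (head at position 4)
Step 5: δ(q0, 1) = (q0, 0, R)  ⊢  00000[q0]□ (head at position 5)
Step 6: δ(q0, □) = (q1, □, L)  ⊢  0000[q1]0□ (head at position 4)

Final answer: [q0]11111 ⊢ 0[q0]1111 ⊢ 00[q0]111 ⊢ 000[q0]11 ⊢ 0000[q0]1 ⊢ 00000[q0]□ ⊢ 0000[q1]0□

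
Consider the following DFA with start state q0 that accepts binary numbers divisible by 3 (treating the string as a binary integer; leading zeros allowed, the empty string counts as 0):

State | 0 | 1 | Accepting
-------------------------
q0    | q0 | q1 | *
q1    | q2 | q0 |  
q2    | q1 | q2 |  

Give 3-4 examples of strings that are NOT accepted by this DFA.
Any strings that end in a non-accepting state work; for example:
"0001": q0 → q0 → q0 → q0 → q1; q1 is not accepting → rejected
"0100": q0 → q0 → q1 → q2 → q1; q1 is not accepting → rejected
"1011": q0 → q1 → q2 → q2 → q2; q2 is not accepting → rejected
"1101": q0 → q1 → q0 → q0 → q1; q1 is not accepting → rejected

Final answer: "0001", "0100", "1011", "1101"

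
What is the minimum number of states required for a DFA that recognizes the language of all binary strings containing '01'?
Language: binary strings containing '01'
Lower bound (Myhill–Nerode): the prefixes ε, 0, 01 are pairwise distinguishable:
  ε vs 01: suffix ε distinguishes them (ε is rejected, 01 is accepted)
  0 vs 01: suffix ε distinguishes them (0 is rejected, 01 is accepted)
  ε vs 0: suffix 1 distinguishes them (ε·1 = 1 is rejected, 0·1 = 01 is accepted)
So any DFA needs at least 3 states.
Upper bound: a DFA with 3 states exists (one state per class above: 'no progress', 'last symbol 0', and 'seen 01' (accepting sink)).
Minimum states: 3

Final answer: 3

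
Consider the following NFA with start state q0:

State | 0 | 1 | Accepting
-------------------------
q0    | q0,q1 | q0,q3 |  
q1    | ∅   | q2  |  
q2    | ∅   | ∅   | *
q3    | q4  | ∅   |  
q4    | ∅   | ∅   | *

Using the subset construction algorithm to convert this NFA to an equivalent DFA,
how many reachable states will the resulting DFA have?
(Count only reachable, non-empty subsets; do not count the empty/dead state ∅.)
Start subset: {q0}
{q0}: on 0 → {q0, q1}, on 1 → {q0, q3}
{q0, q1}: on 0 → {q0, q1}, on 1 → {q0, q2, q3}
{q0, q3}: on 0 → {q0, q1, q4}, on 1 → {q0, q3}
{q0, q2, q3}: on 0 → {q0, q1, q4}, on 1 → {q0, q3}
{q0, q1, q4}: on 0 → {q0, q1}, on 1 → {q0, q2, q3}
Reachable non-empty subsets: {q0}, {q0, q1}, {q0, q3}, {q0, q2, q3}, {q0, q1, q4} — 5 in total.

Final answer: 5 states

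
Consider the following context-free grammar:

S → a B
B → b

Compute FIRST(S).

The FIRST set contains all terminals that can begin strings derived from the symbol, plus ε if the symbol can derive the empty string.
S has the single production S → a B, whose right-hand side begins with the terminal a. So FIRST(S) = {a}.

Final answer: {a}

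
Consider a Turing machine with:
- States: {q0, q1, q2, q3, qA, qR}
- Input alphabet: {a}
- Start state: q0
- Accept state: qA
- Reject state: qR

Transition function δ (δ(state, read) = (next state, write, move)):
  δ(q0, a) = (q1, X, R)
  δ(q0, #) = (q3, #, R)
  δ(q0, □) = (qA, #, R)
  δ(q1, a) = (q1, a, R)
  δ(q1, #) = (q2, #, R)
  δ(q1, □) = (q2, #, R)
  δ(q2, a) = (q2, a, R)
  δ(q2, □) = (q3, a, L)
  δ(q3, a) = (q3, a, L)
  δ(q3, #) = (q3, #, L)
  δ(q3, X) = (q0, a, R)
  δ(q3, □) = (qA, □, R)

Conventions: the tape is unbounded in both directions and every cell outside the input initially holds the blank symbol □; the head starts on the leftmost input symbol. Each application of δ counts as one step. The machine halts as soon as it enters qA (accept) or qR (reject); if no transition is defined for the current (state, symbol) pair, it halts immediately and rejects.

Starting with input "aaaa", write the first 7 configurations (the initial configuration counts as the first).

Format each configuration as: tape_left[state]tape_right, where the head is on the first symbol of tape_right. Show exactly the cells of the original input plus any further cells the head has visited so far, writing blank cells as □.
Step 0: [q0]aaaa (head at position 0)
Step 1: δ(q0, a) = (q1, X, R)  ⊢  X[q1]aaa (head at position 1)
Step 2: δ(q1, a) = (q1, a, R)  ⊢  Xa[q1]aa (head at position 2)
Step 3: δ(q1, a) = (q1, a, R)  ⊢  Xaa[q1]a (head at position 3)
Step 4: δ(q1, a) = (q1, a, R)  ⊢  Xaaa[q1]□ (head at position 4)
Step 5: δ(q1, □) = (q2, #, R)  ⊢  Xaaa#[q2]□ (head at position 5)
Step 6: δ(q2, □) = (q3, a, L)  ⊢  Xaaa[q3]#a (head at position 4)

Final answer: [q0]aaaa ⊢ X[q1]aaa ⊢ Xa[q1]aa ⊢ Xaa[q1]a ⊢ Xaaa[q1]□ ⊢ Xaaa#[q2]□ ⊢ Xaaa[q3]#a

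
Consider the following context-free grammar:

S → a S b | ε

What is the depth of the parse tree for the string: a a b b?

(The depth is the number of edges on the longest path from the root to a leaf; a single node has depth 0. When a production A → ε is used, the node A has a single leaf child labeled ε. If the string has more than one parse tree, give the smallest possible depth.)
The only parse tree applies S → a S b 2 times (once per matching a…b pair) and then S → ε.
The S nodes sit at depths 0, 1, …, 2; the innermost S (depth 2) has the single child ε at depth 3.
The terminal leaves a, b are at depths 1..2, so the longest root-to-leaf path is S → S → … → S → ε with 3 edges.
Depth = 3.

Final answer: 3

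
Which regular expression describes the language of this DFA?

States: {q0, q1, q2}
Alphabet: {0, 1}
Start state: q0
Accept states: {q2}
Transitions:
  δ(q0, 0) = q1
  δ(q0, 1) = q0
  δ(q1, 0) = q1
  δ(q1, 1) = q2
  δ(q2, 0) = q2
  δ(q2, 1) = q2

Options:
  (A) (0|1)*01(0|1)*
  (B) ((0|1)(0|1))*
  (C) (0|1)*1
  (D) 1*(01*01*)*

Testing sample strings against the DFA:
  '10010' -> accepted
  '000' -> rejected
  '1000' -> rejected
  '11000' -> rejected
Checking each option for a counterexample:
  (A) (0|1)*01(0|1)*: agrees with the DFA on all strings of length ≤ 4
  (B) ((0|1)(0|1))*: ε is rejected by the DFA but matches the regex → eliminated
  (C) (0|1)*1: '1' is rejected by the DFA but matches the regex → eliminated
  (D) 1*(01*01*)*: ε is rejected by the DFA but matches the regex → eliminated
Only (A) (0|1)*01(0|1)* is consistent with the DFA.

Final answer: (A) (0|1)*01(0|1)*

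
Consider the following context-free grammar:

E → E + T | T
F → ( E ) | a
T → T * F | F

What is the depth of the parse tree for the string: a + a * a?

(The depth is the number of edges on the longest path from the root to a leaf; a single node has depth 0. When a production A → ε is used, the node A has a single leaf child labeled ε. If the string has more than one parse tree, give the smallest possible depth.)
The grammar is unambiguous; the parse tree of a + a * a is:
E → E + T at the root (depth 0).
  Left E (depth 1) → T (2) → F (3) → a (4).
  Right T (depth 1) → T * F; that T (2) → F (3) → a (4); F (2) → a (3).
The longest root-to-leaf paths have 4 edges.
Depth = 4.

Final answer: 4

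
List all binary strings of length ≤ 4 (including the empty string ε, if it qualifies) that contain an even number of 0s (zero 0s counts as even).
Checking every binary string of length 0 to 4:
  Length 0: accepted: ε | rejected: (none)
  Length 1: accepted: 1 | rejected: 0
  Length 2: accepted: 00, 11 | rejected: 01, 10
  Length 3: accepted: 001, 010, 100, 111 | rejected: 000, 011, 101, 110
  Length 4: accepted: 0000, 0011, 0101, 0110, 1001, 1010, 1100, 1111 | rejected: 0001, 0010, 0100, 0111, 1000, 1011, 1101, 1110
Total: 16 string(s).

Final answer: ε, 1, 00, 11, 001, 010, 100, 111, 0000, 0011, 0101, 0110, 1001, 1010, 1100, 1111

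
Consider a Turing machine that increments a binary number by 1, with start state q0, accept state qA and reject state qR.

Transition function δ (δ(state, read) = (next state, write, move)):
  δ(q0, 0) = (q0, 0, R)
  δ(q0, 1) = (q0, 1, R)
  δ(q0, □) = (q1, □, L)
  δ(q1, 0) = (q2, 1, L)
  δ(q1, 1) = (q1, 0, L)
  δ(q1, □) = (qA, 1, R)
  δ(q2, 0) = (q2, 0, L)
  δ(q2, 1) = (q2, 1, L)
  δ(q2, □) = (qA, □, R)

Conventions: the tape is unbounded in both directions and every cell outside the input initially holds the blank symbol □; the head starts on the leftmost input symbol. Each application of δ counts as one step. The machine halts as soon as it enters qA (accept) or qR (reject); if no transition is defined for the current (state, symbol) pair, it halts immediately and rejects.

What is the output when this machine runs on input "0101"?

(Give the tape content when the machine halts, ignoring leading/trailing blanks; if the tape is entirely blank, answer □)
Step 0: [q0]0101 (head at position 0)
Step 1: δ(q0, 0) = (q0, 0, R)  ⊢  0[q0]101 (head at position 1)
Step 2: δ(q0, 1) = (q0, 1, R)  ⊢  01[q0]01 (head at position 2)
Step 3: δ(q0, 0) = (q0, 0, R)  ⊢  010[q0]1 (head at position 3)
Step 4: δ(q0, 1) = (q0, 1, R)  ⊢  0101[q0]□ (head at position 4)
Step 5: δ(q0, □) = (q1, □, L)  ⊢  010[q1]1□ (head at position 3)
Step 6: δ(q1, 1) = (q1, 0, L)  ⊢  01[q1]00□ (head at position 2)
Step 7: δ(q1, 0) = (q2, 1, L)  ⊢  0[q2]110□ (head at position 1)
Step 8: δ(q2, 1) = (q2, 1, L)  ⊢  [q2]0110□ (head at position 0)
Step 9: δ(q2, 0) = (q2, 0, L)  ⊢  [q2]□0110□ (head at position -1)
Step 10: δ(q2, □) = (qA, □, R)  ⊢  □[qA]0110□ (head at position 0)
The machine is in qA, so it halts and accepts.
Tape content when halted (ignoring surrounding blanks): 0110

Final answer: Output: 0110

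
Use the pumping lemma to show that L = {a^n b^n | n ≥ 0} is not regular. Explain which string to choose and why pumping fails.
Language: L = {a^n b^n | n ≥ 0} (equal numbers of a's followed by b's)
Step 1: Assume for contradiction that L is regular, with pumping length p.
Step 2: Choose s = a^p b^p. Then s ∈ L (it has p a's followed by p b's) and |s| ≥ p.
Step 3: Consider any decomposition s = xyz with |xy| ≤ p and |y| > 0. Since |xy| ≤ p and the first p symbols of s are all a's, y = a^k for some k with 1 ≤ k ≤ p.
Step 4: Pumping up (i = 2): xy²z = a^(p+k) b^p, which has more a's than b's, so xy²z ∉ L.
This contradicts the pumping lemma, so L is not regular.

Final answer: Choose s = a^p b^p. Since |xy| ≤ p, y = a^k with k ≥ 1. Then xy²z = a^(p+k) b^p ∉ L.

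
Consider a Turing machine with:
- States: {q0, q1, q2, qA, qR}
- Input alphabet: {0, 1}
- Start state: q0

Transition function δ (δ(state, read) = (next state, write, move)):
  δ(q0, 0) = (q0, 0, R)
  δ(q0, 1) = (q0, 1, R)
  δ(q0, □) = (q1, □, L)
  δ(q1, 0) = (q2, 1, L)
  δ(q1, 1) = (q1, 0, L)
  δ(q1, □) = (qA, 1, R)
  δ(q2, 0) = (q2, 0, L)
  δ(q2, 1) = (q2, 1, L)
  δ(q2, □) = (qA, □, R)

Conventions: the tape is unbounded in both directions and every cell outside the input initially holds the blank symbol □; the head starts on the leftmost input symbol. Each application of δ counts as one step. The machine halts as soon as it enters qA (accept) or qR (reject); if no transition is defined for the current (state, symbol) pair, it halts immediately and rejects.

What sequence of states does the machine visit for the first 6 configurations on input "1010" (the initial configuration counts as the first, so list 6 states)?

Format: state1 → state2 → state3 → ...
Step 0: [q0]1010 (head at position 0)
Step 1: δ(q0, 1) = (q0, 1, R)  ⊢  1[q0]010 (head at position 1)
Step 2: δ(q0, 0) = (q0, 0, R)  ⊢  10[q0]10 (head at position 2)
Step 3: δ(q0, 1) = (q0, 1, R)  ⊢  101[q0]0 (head at position 3)
Step 4: δ(q0, 0) = (q0, 0, R)  ⊢  1010[q0]□ (head at position 4)
Step 5: δ(q0, □) = (q1, □, L)  ⊢  101[q1]0□ (head at position 3)
Reading off the states of these 6 configurations: q0 → q0 → q0 → q0 → q0 → q1

Final answer: q0 → q0 → q0 → q0 → q0 → q1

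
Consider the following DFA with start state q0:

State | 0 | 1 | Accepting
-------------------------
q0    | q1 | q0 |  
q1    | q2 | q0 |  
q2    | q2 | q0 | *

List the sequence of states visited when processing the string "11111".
q0 → q0 → q0 → q0 → q0 → q0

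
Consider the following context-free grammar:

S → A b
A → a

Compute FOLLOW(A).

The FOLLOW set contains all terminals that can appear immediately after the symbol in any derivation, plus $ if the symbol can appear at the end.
A occurs only in S → A b, where it is immediately followed by the terminal b. So FOLLOW(A) = {b}.

Final answer: {b}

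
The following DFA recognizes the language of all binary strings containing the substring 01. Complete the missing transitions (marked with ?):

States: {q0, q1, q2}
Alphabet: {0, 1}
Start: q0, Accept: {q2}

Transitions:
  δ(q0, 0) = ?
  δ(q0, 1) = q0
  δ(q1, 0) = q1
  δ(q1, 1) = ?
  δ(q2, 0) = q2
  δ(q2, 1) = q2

What each state remembers (consistent with the given transitions and accept states):
  q0: 01 not seen yet and the last symbol was not 0
  q1: 01 not seen yet and the last symbol was 0
  q2: the substring 01 has already been seen
Filling in the missing entries:
  δ(q0, 0): in q0 (01 not seen yet and the last symbol was not 0), after reading 0 we have: 01 not seen yet and the last symbol was 0 → q1
  δ(q1, 1): in q1 (01 not seen yet and the last symbol was 0), after reading 1 we have: the substring 01 has already been seen → q2

Final answer: δ(q0, 0) = q1; δ(q1, 1) = q2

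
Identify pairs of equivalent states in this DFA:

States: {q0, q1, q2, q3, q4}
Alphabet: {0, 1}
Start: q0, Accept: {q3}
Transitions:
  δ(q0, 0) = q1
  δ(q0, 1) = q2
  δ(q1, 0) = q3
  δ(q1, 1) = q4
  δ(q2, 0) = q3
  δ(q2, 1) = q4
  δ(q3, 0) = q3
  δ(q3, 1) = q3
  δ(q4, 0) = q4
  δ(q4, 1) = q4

Using the table-filling algorithm:
Round 0 – mark pairs where exactly one state is accepting: (q0,q3), (q1,q3), (q2,q3), (q3,q4)
Round 1 – newly marked: (q0,q1) [on 0: q1 vs q3, already marked]; (q0,q2) [on 0: q1 vs q3, already marked]; (q1,q4) [on 0: q3 vs q4, already marked]; (q2,q4) [on 0: q3 vs q4, already marked]
Round 2 – newly marked: (q0,q4) [on 0: q1 vs q4, already marked]
No further pairs can be marked.
(q1, q2) unmarked: δ(q1,0)=q3, δ(q2,0)=q3; δ(q1,1)=q4, δ(q2,1)=q4 → equivalent
Equivalent pairs: (q1, q2)

Final answer: Equivalent pairs: (q1, q2)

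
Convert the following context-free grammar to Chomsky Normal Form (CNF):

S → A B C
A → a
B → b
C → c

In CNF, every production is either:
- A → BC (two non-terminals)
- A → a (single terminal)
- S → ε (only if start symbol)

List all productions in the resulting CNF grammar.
The grammar has no ε-productions or unit productions to eliminate.
A → a is already in CNF (single terminal) – keep it.
B → b is already in CNF (single terminal) – keep it.
C → c is already in CNF (single terminal) – keep it.
S → A B C has 3 symbols on the right: break it into binary productions S → A X0, X0 → B C.
Resulting CNF grammar (5 productions): A → a; B → b; C → c; S → A X0; X0 → B C

Final answer: A → a; B → b; C → c; S → A X0; X0 → B C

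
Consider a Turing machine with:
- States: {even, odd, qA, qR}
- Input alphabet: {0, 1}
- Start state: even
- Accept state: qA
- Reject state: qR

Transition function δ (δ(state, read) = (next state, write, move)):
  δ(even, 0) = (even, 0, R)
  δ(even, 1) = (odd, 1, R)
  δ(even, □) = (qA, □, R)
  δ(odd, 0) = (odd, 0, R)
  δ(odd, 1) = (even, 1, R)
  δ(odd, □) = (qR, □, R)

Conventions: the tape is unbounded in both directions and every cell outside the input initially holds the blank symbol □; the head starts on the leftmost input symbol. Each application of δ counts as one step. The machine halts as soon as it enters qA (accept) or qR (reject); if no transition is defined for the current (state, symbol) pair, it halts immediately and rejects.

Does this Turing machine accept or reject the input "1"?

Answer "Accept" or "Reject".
Step 0: [even]1 (head at position 0)
Step 1: δ(even, 1) = (odd, 1, R)  ⊢  1[odd]□ (head at position 1)
Step 2: δ(odd, □) = (qR, □, R)  ⊢  1□[qR]□ (head at position 2)
The machine is in qR, so it halts and rejects.

Final answer: Reject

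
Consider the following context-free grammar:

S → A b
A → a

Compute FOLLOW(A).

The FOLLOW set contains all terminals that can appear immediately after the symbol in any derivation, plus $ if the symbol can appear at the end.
A occurs only in S → A b, where it is immediately followed by the terminal b. So FOLLOW(A) = {b}.

Final answer: {b}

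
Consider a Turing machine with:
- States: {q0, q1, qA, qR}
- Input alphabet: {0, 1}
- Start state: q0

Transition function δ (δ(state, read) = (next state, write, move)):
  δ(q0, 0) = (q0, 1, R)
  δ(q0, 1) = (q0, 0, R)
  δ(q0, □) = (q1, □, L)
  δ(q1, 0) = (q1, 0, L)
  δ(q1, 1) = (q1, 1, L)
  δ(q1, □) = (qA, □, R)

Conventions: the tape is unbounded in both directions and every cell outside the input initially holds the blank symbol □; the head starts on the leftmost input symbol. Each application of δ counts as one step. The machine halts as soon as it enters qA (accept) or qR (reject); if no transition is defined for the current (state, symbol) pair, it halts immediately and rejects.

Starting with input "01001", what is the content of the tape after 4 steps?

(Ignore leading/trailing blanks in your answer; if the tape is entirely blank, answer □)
Step 0: [q0]01001 (head at position 0)
Step 1: δ(q0, 0) = (q0, 1, R)  ⊢  1[q0]1001 (head at position 1)
Step 2: δ(q0, 1) = (q0, 0, R)  ⊢  10[q0]001 (head at position 2)
Step 3: δ(q0, 0) = (q0, 1, R)  ⊢  101[q0]01 (head at position 3)
Step 4: δ(q0, 0) = (q0, 1, R)  ⊢  1011[q0]1 (head at position 4)
Tape after 4 steps (ignoring surrounding blanks): 10111

Final answer: Tape: 10111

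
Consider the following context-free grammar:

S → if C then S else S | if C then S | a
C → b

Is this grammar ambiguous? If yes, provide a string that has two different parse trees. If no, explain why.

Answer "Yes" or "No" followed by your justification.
The 'dangling else' can attach to either if. Two leftmost derivations of  if b then if b then a else a:
  (1) S ⇒ if C then S else S ⇒ if b then S else S ⇒ if b then if C then S else S ⇒ if b then if b then S else S ⇒ if b then if b then a else S ⇒ if b then if b then a else a   (else belongs to the outer if)
  (2) S ⇒ if C then S ⇒ if b then S ⇒ if b then if C then S else S ⇒ if b then if b then S else S ⇒ if b then if b then a else S ⇒ if b then if b then a else a   (else belongs to the inner if)
Two distinct parse trees for the same string, so the grammar is ambiguous.

Final answer: Yes - the string 'if b then if b then a else a' has two distinct leftmost derivations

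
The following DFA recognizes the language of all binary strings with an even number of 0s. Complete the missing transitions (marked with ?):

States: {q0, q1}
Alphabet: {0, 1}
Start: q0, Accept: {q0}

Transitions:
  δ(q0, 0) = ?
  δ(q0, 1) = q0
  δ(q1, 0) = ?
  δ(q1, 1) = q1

What each state remembers (consistent with the given transitions and accept states):
  q0: an even number of 0s has been read so far
  q1: an odd number of 0s has been read so far
Filling in the missing entries:
  δ(q0, 0): in q0 (an even number of 0s has been read so far), after reading 0 we have: an odd number of 0s has been read so far → q1
  δ(q1, 0): in q1 (an odd number of 0s has been read so far), after reading 0 we have: an even number of 0s has been read so far → q0

Final answer: δ(q0, 0) = q1; δ(q1, 0) = q0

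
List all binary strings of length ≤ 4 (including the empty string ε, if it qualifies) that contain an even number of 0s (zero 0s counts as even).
Checking every binary string of length 0 to 4:
  Length 0: accepted: ε | rejected: (none)
  Length 1: accepted: 1 | rejected: 0
  Length 2: accepted: 00, 11 | rejected: 01, 10
  Length 3: accepted: 001, 010, 100, 111 | rejected: 000, 011, 101, 110
  Length 4: accepted: 0000, 0011, 0101, 0110, 1001, 1010, 1100, 1111 | rejected: 0001, 0010, 0100, 0111, 1000, 1011, 1101, 1110
Total: 16 string(s).

Final answer: ε, 1, 00, 11, 001, 010, 100, 111, 0000, 0011, 0101, 0110, 1001, 1010, 1100, 1111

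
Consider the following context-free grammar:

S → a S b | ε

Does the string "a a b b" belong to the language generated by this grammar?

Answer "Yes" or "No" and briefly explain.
A derivation exists: S ⇒ a S b ⇒ a a S b b ⇒ a a b b (using S → a S b twice, then S → ε).

Final answer: Yes - a valid derivation exists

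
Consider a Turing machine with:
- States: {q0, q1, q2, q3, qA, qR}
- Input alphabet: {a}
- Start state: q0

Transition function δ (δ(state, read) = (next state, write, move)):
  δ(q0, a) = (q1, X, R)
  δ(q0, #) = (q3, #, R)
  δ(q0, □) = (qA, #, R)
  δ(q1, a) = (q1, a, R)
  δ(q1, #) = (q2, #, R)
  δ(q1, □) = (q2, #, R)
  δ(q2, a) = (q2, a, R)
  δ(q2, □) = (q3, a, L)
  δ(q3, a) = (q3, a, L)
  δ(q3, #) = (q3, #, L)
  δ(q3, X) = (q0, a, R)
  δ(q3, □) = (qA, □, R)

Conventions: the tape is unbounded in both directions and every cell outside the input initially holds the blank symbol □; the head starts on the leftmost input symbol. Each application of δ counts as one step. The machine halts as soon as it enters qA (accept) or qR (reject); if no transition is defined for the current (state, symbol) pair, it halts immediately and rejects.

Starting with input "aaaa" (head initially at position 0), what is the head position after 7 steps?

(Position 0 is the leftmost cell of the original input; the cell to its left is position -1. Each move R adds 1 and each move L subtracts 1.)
Step 0: [q0]aaaa (head at position 0)
Step 1: δ(q0, a) = (q1, X, R)  ⊢  X[q1]aaa (head at position 1)
Step 2: δ(q1, a) = (q1, a, R)  ⊢  Xa[q1]aa (head at position 2)
Step 3: δ(q1, a) = (q1, a, R)  ⊢  Xaa[q1]a (head at position 3)
Step 4: δ(q1, a) = (q1, a, R)  ⊢  Xaaa[q1]□ (head at position 4)
Step 5: δ(q1, □) = (q2, #, R)  ⊢  Xaaa#[q2]□ (head at position 5)
Step 6: δ(q2, □) = (q3, a, L)  ⊢  Xaaa[q3]#a (head at position 4)
Step 7: δ(q3, #) = (q3, #, L)  ⊢  Xaa[q3]a#a (head at position 3)
Head position after 7 steps: 3

Final answer: Position 3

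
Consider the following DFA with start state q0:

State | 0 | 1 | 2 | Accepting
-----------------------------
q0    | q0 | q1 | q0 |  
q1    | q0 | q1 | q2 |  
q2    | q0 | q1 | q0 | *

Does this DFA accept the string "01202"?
Start in q0.
Read '0': q0 → q0
Read '1': q0 → q1
Read '2': q1 → q2
Read '0': q2 → q0
Read '2': q0 → q0
Final state q0 is not accepting, so the string is rejected.

Final answer: No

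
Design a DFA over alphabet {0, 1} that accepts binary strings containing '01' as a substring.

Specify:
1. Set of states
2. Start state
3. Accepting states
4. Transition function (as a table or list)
One valid DFA (any DFA recognizing the same language is acceptable):
States: {q0, q1, q2}
Start: q0
Accepting: {q2}
Transitions (accepting states marked with *):
State | 0 | 1 | Accepting
-------------------------
q0    | q1 | q0 |  
q1    | q1 | q2 |  
q2    | q2 | q2 | *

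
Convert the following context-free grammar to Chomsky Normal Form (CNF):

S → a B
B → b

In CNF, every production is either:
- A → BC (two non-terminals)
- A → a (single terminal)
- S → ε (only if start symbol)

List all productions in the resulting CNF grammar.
The grammar has no ε-productions or unit productions to eliminate.
S → a B has terminal a in a right-hand side of length ≥ 2: introduce T_a → a and use T_a in place of a.
B → b is already in CNF (single terminal) – keep it.
S → a B becomes S → T_a B.
Resulting CNF grammar (3 productions): T_a → a; B → b; S → T_a B

Final answer: T_a → a; B → b; S → T_a B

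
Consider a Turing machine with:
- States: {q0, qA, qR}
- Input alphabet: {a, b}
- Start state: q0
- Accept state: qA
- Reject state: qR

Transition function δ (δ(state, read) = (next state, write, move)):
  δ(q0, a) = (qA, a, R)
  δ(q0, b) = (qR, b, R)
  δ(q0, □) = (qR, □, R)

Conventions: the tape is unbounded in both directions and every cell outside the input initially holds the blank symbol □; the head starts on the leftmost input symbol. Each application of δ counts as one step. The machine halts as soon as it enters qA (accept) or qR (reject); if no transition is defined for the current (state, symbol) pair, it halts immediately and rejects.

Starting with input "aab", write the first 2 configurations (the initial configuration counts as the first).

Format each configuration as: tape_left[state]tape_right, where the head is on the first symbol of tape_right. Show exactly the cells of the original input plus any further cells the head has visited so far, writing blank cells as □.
Step 0: [q0]aab (head at position 0)
Step 1: δ(q0, a) = (qA, a, R)  ⊢  a[qA]ab (head at position 1)

Final answer: [q0]aab ⊢ a[qA]ab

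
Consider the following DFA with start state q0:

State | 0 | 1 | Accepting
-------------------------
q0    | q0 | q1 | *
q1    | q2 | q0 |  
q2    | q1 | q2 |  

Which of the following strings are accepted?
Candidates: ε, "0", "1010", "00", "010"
ε: q0; q0 is accepting → accepted
"0": q0 → q0; q0 is accepting → accepted
"1010": q0 → q1 → q2 → q2 → q1; q1 is not accepting → rejected
"00": q0 → q0 → q0; q0 is accepting → accepted
"010": q0 → q0 → q1 → q2; q2 is not accepting → rejected

Final answer: ε, "0", "00"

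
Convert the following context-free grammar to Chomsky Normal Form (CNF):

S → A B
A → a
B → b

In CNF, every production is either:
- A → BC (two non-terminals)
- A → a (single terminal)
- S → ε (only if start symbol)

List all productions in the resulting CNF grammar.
The grammar has no ε-productions or unit productions to eliminate.
S → A B is already in CNF (two non-terminals) – keep it.
A → a is already in CNF (single terminal) – keep it.
B → b is already in CNF (single terminal) – keep it.
Resulting CNF grammar (3 productions): A → a; B → b; S → A B

Final answer: A → a; B → b; S → A B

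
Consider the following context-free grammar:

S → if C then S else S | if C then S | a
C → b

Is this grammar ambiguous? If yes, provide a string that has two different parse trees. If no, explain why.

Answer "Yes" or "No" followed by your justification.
The 'dangling else' can attach to either if. Two leftmost derivations of  if b then if b then a else a:
  (1) S ⇒ if C then S else S ⇒ if b then S else S ⇒ if b then if C then S else S ⇒ if b then if b then S else S ⇒ if b then if b then a else S ⇒ if b then if b then a else a   (else belongs to the outer if)
  (2) S ⇒ if C then S ⇒ if b then S ⇒ if b then if C then S else S ⇒ if b then if b then S else S ⇒ if b then if b then a else S ⇒ if b then if b then a else a   (else belongs to the inner if)
Two distinct parse trees for the same string, so the grammar is ambiguous.

Final answer: Yes - the string 'if b then if b then a else a' has two distinct leftmost derivations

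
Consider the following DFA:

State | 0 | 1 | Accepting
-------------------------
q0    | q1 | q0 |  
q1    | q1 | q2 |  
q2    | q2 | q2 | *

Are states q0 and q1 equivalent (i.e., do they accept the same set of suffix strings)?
Try the suffix "1".
From q0: q0 → q0 — not accepting.
From q1: q1 → q2 — accepting.
The two states disagree on this suffix, so they are not equivalent.

Final answer: No. Distinguishing string: "1" - accepted from q1 but not from q0.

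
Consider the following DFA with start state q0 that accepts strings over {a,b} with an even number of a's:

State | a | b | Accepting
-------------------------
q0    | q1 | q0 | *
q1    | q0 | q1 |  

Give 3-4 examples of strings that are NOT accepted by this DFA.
Any strings that end in a non-accepting state work; for example:
"ba": q0 → q0 → q1; q1 is not accepting → rejected
"aaa": q0 → q1 → q0 → q1; q1 is not accepting → rejected
"aaab": q0 → q1 → q0 → q1 → q1; q1 is not accepting → rejected
"aaba": q0 → q1 → q0 → q0 → q1; q1 is not accepting → rejected

Final answer: "ba", "aaa", "aaab", "aaba"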